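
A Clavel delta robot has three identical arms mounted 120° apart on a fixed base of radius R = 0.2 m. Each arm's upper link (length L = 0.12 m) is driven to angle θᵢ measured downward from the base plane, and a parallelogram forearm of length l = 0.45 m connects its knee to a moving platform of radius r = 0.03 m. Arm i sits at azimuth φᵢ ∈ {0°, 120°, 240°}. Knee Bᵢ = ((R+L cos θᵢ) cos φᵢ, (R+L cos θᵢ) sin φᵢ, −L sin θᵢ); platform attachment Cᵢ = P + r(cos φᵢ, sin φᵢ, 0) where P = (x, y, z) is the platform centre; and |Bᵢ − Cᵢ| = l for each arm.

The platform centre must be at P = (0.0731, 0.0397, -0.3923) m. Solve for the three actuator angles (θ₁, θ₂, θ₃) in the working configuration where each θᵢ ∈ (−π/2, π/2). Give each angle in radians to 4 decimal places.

θ₁ = 0.0002, θ₂ = 0.4365, θ₃ = 0.7858

rotate P by −φ1: (0.0731, 0.0397, -0.3923)
  e−x'=0.0969;  (l²−L²−(e−x')²−y'²−z²)/2L = 0.0968
  √(A²+B²)=0.4041;  θ1 = -1.3286+1.3289 ≈ 0.0002
rotate P by −φ2: (-0.0022, -0.0832, -0.3923)
  A cos θ + B sin θ = C:  0.1722·cos θ + -0.3923·sin θ = -0.0098
  √(A²+B²)=0.4284;  θ2 = -1.1572+1.5937 ≈ 0.4365
φ3=240.0° → target in arm frame (-0.0709, 0.0435)
  A cos θ + B sin θ = C:  0.2409·cos θ + -0.3923·sin θ = -0.1072
  √(A²+B²)=0.4604;  θ3 = -1.0200+1.8059 ≈ 0.7858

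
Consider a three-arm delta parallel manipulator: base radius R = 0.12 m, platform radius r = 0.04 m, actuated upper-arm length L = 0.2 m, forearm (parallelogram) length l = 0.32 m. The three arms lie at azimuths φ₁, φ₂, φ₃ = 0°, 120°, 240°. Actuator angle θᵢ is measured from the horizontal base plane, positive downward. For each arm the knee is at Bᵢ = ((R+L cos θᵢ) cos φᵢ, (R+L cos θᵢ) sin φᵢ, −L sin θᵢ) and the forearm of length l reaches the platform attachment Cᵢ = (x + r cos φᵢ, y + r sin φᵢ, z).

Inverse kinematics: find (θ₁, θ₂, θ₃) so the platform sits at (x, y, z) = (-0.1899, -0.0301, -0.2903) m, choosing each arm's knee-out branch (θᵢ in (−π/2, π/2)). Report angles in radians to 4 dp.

arm 1 (φ=0.0°): x'=-0.1899, y'=-0.0301
  e−x'=0.2699;  (l²−L²−(e−x')²−y'²−z²)/2L = -0.2391
  γ=atan2(-0.2903,0.2699)=-0.8218;  ψ=arccos(-0.6031)=2.2182;  θ1=γ+ψ≈1.3964
rotate P by −φ2: (0.0689, 0.1795, -0.2903)
  A cos θ + B sin θ = C:  0.0111·cos θ + -0.2903·sin θ = -0.1356
  γ=atan2(-0.2903,0.0111)=-1.5325;  ψ=arccos(-0.4666)=2.0562;  θ2=γ+ψ≈0.5237
arm 3 (φ=240.0°): x'=0.1210, y'=-0.1494
  A cos θ + B sin θ = C:  -0.0410·cos θ + -0.2903·sin θ = -0.1147
  θ3 = atan2(B,A) + arccos(C/0.2932) = 0.2616

θ₁ = 1.3964, θ₂ = 0.5237, θ₃ = 0.2616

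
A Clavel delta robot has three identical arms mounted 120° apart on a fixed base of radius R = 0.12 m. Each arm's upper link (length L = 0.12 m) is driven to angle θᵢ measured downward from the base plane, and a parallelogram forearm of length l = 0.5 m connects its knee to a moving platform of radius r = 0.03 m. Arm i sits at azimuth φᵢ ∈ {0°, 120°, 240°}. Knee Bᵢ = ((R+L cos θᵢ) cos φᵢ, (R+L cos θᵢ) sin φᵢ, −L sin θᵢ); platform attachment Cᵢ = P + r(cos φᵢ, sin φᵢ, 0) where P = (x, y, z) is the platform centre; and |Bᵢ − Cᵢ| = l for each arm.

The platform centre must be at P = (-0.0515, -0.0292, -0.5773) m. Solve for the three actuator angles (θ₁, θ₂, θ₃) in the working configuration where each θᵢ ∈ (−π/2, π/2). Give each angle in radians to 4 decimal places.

θ₁ = 1.2213, θ₂ = 1.0467, θ₃ = 0.8723

arm 1 (φ=0.0°): x'=-0.0515, y'=-0.0292
  A cos θ + B sin θ = C:  0.1415·cos θ + -0.5773·sin θ = -0.4940
  θ1 = atan2(B,A) + arccos(C/0.5944) = 1.2213
arm 2 (φ=120.0°): x'=0.0005, y'=0.0592
  A cos θ + B sin θ = C:  0.0895·cos θ + -0.5773·sin θ = -0.4550
  √(A²+B²)=0.5842;  θ2 = -1.4169+2.4636 ≈ 1.0467
φ3=240.0° → target in arm frame (0.0510, -0.0300)
  A cos θ + B sin θ = C:  0.0390·cos θ + -0.5773·sin θ = -0.4171
  θ3 = atan2(B,A) + arccos(C/0.5786) = 0.8723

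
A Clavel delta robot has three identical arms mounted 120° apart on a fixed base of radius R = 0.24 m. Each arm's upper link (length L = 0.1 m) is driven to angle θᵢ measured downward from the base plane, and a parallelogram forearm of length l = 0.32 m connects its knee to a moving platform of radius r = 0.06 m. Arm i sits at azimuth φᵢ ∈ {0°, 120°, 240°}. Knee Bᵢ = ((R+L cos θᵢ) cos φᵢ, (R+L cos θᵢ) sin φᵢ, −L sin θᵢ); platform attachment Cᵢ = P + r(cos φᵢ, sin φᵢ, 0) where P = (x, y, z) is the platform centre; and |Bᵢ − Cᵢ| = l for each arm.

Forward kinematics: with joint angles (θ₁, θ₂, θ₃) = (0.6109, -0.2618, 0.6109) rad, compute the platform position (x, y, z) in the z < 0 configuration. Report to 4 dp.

φ1=0.0°: virtual centre (0.2619, 0.0000, -0.0574), radius l
centre 2 = (0.2766·cos120.0°, 0.2766·sin120.0°, 0.0259) = (-0.1383, 0.2395, 0.0259)
φ3=240.0°: virtual centre (-0.1310, -0.2268, -0.0574), radius l
subtract pairs → two planes through P
plane₁₂: -0.8004x+0.4791y+0.1665z = 0.0053
Cramer: x(z) = -0.0032+0.1021z;  y(z) = 0.0056-0.1769z
sphere 1 gives Az²+Bz+C=0 with A=1.0417, B=0.0586, C=-0.0288;  B²−4AC=0.1233;  roots -0.1967, 0.1404;  negative root z = -0.1967
x = -0.0233, y = 0.0404

(-0.0233, 0.0404, -0.1967)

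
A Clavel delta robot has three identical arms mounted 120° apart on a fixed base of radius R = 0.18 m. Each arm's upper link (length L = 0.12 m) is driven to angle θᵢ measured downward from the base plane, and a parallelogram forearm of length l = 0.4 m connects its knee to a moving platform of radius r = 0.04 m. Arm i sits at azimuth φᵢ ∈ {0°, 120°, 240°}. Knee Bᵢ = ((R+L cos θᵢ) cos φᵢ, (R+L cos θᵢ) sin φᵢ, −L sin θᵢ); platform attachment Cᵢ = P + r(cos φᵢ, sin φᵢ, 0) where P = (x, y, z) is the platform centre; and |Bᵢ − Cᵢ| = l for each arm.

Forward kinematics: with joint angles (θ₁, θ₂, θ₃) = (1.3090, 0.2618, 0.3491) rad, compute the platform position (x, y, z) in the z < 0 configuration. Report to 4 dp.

(-0.1380, 0.0089, -0.3696)

φ1=0.0°: virtual centre (0.1711, 0.0000, -0.1159), radius l
φ2=120.0°: virtual centre (-0.1280, 0.2216, -0.0311), radius l
φ3=240.0°: virtual centre (-0.1264, -0.2189, -0.0410), radius l
subtract pairs → two planes through P
linear system: -0.5980x+0.4433y = 0.0238−0.1697z; -0.5949x+-0.4378y = 0.0229−0.1497z
Cramer: x(z) = -0.0391+0.2677z;  y(z) = 0.0009-0.0217z
into |P−centre ₁|² = l²: 1.0721z² + 0.1193z + -0.1024 = 0;  Δ = 0.4534;  z = -0.3696 or 0.2584 → z<0 root = -0.3696
x = -0.1380, y = 0.0089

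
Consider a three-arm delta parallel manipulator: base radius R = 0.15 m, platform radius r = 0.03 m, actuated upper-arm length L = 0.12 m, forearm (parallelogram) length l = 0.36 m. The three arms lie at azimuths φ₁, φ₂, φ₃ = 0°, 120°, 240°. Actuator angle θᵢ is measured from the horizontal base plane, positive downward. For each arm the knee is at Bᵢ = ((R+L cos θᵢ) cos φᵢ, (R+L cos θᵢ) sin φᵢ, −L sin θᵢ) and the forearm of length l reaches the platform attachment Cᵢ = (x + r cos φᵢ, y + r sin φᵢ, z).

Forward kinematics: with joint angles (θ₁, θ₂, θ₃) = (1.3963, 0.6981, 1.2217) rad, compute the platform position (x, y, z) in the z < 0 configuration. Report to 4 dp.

O1 = (0.1408·cos0.0°, 0.1408·sin0.0°, -0.1182) = (0.1408, 0.0000, -0.1182)
O2 = (0.2119·cos120.0°, 0.2119·sin120.0°, -0.0771) = (-0.1060, 0.1835, -0.0771)
arm 3 at φ=240.0°: e+L cos θ3 = 0.1610;  O3 = (-0.0805, -0.1395, -0.1128)
eliminate P² terms by subtracting sphere 1 from 2 and 3
plane₁₂: -0.4936x+0.3671y+0.0821z = 0.0171
det = 0.3002;  x = -0.0218+0.0895z,  y = 0.0172+-0.1033z
into |P−O₁|² = l²: 1.0187z² + 0.2037z + -0.0889 = 0;  Δ = 0.4037;  z = -0.4118 or 0.2119 → z<0 root = -0.4118
x = -0.0587, y = 0.0597

(-0.0587, 0.0597, -0.4118)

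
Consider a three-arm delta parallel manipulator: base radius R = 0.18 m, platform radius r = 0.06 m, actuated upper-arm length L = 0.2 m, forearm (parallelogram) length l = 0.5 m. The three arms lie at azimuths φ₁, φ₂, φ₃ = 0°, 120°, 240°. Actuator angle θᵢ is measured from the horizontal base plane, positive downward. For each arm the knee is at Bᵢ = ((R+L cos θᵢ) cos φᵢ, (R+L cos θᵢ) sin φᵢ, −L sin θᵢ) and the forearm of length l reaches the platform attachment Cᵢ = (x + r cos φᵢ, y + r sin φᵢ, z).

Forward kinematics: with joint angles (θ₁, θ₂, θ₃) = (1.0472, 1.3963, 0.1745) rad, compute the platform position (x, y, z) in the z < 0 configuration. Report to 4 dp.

(-0.0428, -0.2458, -0.5203)

centre 1 = (0.2200·cos0.0°, 0.2200·sin0.0°, -0.1732) = (0.2200, 0.0000, -0.1732)
φ2=120.0°: virtual centre (-0.0774, 0.1340, -0.1970), radius l
centre 3 = (0.3170·cos240.0°, 0.3170·sin240.0°, -0.0347) = (-0.1585, -0.2745, -0.0347)
subtract pairs → two planes through P
[-0.5947 0.2680 -0.0475]·P = -0.0157;  [-0.7570 -0.5490 0.2770]·P = 0.0233
det = 0.5294;  x = 0.0045+0.0909z,  y = -0.0485+0.3791z
quadratic in z: (1.1520)z²+(0.2704)z+(-0.1712)=0, √Δ=0.9284 → z ∈ {-0.5203, 0.2856}; z = -0.5203 (taking z<0)
x = -0.0428, y = -0.2458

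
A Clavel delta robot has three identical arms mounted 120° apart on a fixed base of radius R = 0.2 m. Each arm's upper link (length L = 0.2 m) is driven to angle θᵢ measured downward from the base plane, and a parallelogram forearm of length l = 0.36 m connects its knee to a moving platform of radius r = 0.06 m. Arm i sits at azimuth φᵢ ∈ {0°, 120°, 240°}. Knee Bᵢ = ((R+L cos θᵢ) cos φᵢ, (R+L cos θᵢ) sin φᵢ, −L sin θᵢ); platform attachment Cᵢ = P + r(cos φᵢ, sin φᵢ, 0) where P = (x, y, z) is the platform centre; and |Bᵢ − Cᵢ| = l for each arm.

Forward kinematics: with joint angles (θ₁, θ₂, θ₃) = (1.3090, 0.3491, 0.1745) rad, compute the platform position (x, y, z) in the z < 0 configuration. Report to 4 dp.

(-0.1603, -0.0165, -0.2666)

φ1=0.0°: virtual centre (0.1918, 0.0000, -0.1932), radius l
φ2=120.0°: virtual centre (-0.1640, 0.2840, -0.0684), radius l
φ3=240.0°: virtual centre (-0.1685, -0.2918, -0.0347), radius l
subtract pairs → two planes through P
[-0.7115 0.5680 0.2495]·P = 0.0381;  [-0.7205 -0.5836 0.3169]·P = 0.0407
det = 0.8245;  x = -0.0550+0.3950z,  y = -0.0018+0.0554z
sphere 1 gives Az²+Bz+C=0 with A=1.1591, B=0.1912, C=-0.0314;  B²−4AC=0.1821;  roots -0.2666, 0.1016;  negative root z = -0.2666
x = -0.1603, y = -0.0165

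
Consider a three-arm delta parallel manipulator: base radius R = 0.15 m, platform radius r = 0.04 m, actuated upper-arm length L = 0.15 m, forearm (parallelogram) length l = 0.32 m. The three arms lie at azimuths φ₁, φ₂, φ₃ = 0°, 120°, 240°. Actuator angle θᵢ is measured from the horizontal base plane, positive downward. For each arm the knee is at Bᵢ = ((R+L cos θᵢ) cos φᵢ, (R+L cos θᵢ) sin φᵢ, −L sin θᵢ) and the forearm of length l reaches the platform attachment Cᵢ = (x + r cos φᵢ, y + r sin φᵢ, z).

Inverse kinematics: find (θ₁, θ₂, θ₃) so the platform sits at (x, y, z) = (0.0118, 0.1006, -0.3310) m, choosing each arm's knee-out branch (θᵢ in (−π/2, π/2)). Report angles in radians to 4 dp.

rotate P by −φ1: (0.0118, 0.1006, -0.3310)
  A=0.0982, B=-0.3310, C=(l²−L²−A²−y'²−z²)/(2L)=-0.1647
  θ1 = atan2(B,A) + arccos(C/0.3453) = 0.7858
φ2=120.0° → target in arm frame (0.0812, -0.0605)
  e−x'=0.0288;  (l²−L²−(e−x')²−y'²−z²)/2L = -0.1138
  γ=atan2(-0.3310,0.0288)=-1.4841;  ψ=arccos(-0.3426)=1.9205;  θ2=γ+ψ≈0.4364
φ3=240.0° → target in arm frame (-0.0930, -0.0401)
  e−x'=0.2030;  (l²−L²−(e−x')²−y'²−z²)/2L = -0.2416
  θ3 = atan2(B,A) + arccos(C/0.3883) = 1.2218

θ₁ = 0.7858, θ₂ = 0.4364, θ₃ = 1.2218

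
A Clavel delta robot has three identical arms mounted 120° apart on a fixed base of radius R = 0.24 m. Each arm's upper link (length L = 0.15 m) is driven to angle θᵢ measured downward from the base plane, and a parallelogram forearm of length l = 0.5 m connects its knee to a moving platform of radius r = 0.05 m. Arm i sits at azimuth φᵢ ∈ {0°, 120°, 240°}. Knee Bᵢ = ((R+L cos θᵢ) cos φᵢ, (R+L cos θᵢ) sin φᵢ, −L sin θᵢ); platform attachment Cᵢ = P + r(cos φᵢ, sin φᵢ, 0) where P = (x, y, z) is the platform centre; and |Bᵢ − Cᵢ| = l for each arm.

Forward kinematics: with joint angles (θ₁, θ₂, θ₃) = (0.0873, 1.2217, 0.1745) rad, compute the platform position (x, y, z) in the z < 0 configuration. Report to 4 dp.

centre 1 = (0.3394·cos0.0°, 0.3394·sin0.0°, -0.0131) = (0.3394, 0.0000, -0.0131)
arm 2 at φ=120.0°: e+L cos θ2 = 0.2413;  centre 2 = (-0.1207, 0.2090, -0.1410)
centre 3 = (0.3377·cos240.0°, 0.3377·sin240.0°, -0.0260) = (-0.1689, -0.2925, -0.0260)
eliminate P² terms by subtracting sphere 1 from 2 and 3
[-0.9202 0.4180 -0.2557]·P = -0.0373;  [-1.0166 -0.5850 -0.0259]·P = -0.0006
det = 0.9631;  x = 0.0229+-0.1666z,  y = -0.0387+0.2452z
sphere 1 gives Az²+Bz+C=0 with A=1.0879, B=0.1126, C=-0.1482;  B²−4AC=0.6574;  roots -0.4244, 0.3209;  negative root z = -0.4244
x = 0.0936, y = -0.1428

(0.0936, -0.1428, -0.4244)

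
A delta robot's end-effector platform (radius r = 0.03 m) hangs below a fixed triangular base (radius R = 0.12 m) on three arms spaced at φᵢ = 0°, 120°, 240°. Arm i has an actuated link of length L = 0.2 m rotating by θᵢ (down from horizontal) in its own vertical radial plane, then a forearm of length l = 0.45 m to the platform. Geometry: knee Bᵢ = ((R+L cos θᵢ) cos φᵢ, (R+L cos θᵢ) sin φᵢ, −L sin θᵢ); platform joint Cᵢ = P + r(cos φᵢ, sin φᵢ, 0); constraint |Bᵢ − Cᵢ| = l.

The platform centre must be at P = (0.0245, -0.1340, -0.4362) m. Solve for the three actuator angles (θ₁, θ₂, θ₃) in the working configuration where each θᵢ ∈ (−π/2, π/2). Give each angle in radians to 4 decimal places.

θ₁ = 0.4365, θ₂ = 0.8726, θ₃ = 0.1746

φ1=0.0° → target in arm frame (0.0245, -0.1340)
  A cos θ + B sin θ = C:  0.0655·cos θ + -0.4362·sin θ = -0.1250
  θ1 = atan2(B,A) + arccos(C/0.4411) = 0.4365
rotate P by −φ2: (-0.1283, 0.0458, -0.4362)
  A=0.2183, B=-0.4362, C=(l²−L²−A²−y'²−z²)/(2L)=-0.1938
  √(A²+B²)=0.4878;  θ2 = -1.1068+1.9794 ≈ 0.8726
rotate P by −φ3: (0.1038, 0.0882, -0.4362)
  A cos θ + B sin θ = C:  -0.0138·cos θ + -0.4362·sin θ = -0.0894
  γ=atan2(-0.4362,-0.0138)=-1.6024;  ψ=arccos(-0.2048)=1.7770;  θ3=γ+ψ≈0.1746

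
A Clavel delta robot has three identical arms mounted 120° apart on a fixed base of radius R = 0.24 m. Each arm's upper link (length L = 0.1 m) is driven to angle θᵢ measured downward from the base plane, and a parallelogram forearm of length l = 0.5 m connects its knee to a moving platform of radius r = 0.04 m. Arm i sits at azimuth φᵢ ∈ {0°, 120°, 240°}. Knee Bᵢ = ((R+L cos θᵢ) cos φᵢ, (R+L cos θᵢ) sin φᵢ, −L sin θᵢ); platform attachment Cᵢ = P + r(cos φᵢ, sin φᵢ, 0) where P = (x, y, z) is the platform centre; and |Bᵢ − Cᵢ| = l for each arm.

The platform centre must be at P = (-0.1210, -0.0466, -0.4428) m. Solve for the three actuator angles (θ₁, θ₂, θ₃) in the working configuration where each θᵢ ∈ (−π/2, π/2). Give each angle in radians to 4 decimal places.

θ₁ = 1.2220, θ₂ = 0.4363, θ₃ = -0.0871

φ1=0.0° → target in arm frame (-0.1210, -0.0466)
  A cos θ + B sin θ = C:  0.3210·cos θ + -0.4428·sin θ = -0.3064
  γ=atan2(-0.4428,0.3210)=-0.9435;  ψ=arccos(-0.5603)=2.1655;  θ1=γ+ψ≈1.2220
φ2=120.0° → target in arm frame (0.0201, 0.1281)
  A=0.1799, B=-0.4428, C=(l²−L²−A²−y'²−z²)/(2L)=-0.0241
  γ=atan2(-0.4428,0.1799)=-1.1850;  ψ=arccos(-0.0505)=1.6213;  θ2=γ+ψ≈0.4363
rotate P by −φ3: (0.1009, -0.0815, -0.4428)
  A=0.0991, B=-0.4428, C=(l²−L²−A²−y'²−z²)/(2L)=0.1373
  γ=atan2(-0.4428,0.0991)=-1.3505;  ψ=arccos(0.3026)=1.2634;  θ3=γ+ψ≈-0.0871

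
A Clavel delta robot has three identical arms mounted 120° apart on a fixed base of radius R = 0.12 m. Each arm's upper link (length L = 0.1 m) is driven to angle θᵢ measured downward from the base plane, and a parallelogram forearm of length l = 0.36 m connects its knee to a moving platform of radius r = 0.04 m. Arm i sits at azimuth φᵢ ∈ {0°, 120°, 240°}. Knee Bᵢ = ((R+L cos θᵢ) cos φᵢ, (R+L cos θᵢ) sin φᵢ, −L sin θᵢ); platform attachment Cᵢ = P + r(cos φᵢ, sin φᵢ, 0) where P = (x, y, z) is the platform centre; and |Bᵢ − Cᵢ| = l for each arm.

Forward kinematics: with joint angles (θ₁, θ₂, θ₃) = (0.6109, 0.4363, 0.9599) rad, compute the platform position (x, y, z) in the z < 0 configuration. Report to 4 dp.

arm 1 at φ=0.0°: ρ1 = 0.1619;  centre 1 = (0.1619, 0.0000, -0.0574)
arm 2 at φ=120.0°: ρ2 = 0.1706;  centre 2 = (-0.0853, 0.1478, -0.0423)
centre 3 = (0.1374·cos240.0°, 0.1374·sin240.0°, -0.0819) = (-0.0687, -0.1190, -0.0819)
|centre ₂|²−|centre ₁|² = 0.0014;  |centre ₃|²−|centre ₁|² = -0.0039
plane₁₂: -0.4945x+0.2955y+0.0302z = 0.0014
det = 0.2539;  x = 0.0033+-0.0289z,  y = 0.0102+-0.1505z
quadratic in z: (1.0235)z²+(0.1208)z+(-0.1010)=0, √Δ=0.6544 → z ∈ {-0.3787, 0.2607}; z = -0.3787 (taking z<0)
x = 0.0142, y = 0.0672

(0.0142, 0.0672, -0.3787)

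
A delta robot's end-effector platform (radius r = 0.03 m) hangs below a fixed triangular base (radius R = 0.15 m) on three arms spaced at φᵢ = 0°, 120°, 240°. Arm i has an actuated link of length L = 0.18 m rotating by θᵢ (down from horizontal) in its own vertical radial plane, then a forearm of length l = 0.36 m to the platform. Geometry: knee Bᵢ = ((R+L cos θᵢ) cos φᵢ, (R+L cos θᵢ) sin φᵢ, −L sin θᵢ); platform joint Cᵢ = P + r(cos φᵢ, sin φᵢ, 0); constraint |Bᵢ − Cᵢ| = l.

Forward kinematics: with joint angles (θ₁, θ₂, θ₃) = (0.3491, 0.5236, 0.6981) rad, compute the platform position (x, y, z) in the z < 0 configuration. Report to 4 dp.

(0.0378, 0.0231, -0.3183)

arm 1 at φ=0.0°: e+L cos θ1 = 0.2891;  centre 1 = (0.2891, 0.0000, -0.0616)
φ2=120.0°: virtual centre (-0.1379, 0.2389, -0.0900), radius l
centre 3 = (0.2579·cos240.0°, 0.2579·sin240.0°, -0.1157) = (-0.1289, -0.2233, -0.1157)
subtract pairs → two planes through P
[-0.8542 0.4778 -0.0569]·P = -0.0032;  [-0.8362 -0.4467 -0.1083]·P = -0.0075
det = 0.7811;  x = 0.0064+-0.0987z,  y = 0.0048+-0.0575z
quadratic in z: (1.0131)z²+(0.1784)z+(-0.0458)=0, √Δ=0.4665 → z ∈ {-0.3183, 0.1422}; z = -0.3183 (taking z<0)
x = 0.0378, y = 0.0231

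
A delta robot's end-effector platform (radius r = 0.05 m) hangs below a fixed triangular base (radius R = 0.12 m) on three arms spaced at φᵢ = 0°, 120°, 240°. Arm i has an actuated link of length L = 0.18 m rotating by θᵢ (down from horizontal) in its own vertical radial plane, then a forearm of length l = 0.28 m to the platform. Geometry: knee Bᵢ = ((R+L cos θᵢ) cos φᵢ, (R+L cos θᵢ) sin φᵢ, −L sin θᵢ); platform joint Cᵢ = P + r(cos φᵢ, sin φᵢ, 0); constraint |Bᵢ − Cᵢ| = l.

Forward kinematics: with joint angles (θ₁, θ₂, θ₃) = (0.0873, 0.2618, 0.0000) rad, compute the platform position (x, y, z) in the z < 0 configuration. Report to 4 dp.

centre 1 = (0.2493·cos0.0°, 0.2493·sin0.0°, -0.0157) = (0.2493, 0.0000, -0.0157)
arm 2 at φ=120.0°: ρ2 = 0.2439;  centre 2 = (-0.1219, 0.2112, -0.0466)
arm 3 at φ=240.0°: ρ3 = 0.2500;  centre 3 = (-0.1250, -0.2165, 0.0000)
eliminate P² terms by subtracting sphere 1 from 2 and 3
linear system: -0.7425x+0.4224y = -0.0008−-0.0618z; -0.7486x+-0.4330y = 0.0001−0.0314z
det = 0.6377;  x = 0.0005+-0.0212z,  y = -0.0010+0.1091z
into |P−centre ₁|² = l²: 1.0123z² + 0.0417z + -0.0162 = 0;  Δ = 0.0674;  z = -0.1488 or 0.1077 → z<0 root = -0.1488
x = 0.0036, y = -0.0172

(0.0036, -0.0172, -0.1488)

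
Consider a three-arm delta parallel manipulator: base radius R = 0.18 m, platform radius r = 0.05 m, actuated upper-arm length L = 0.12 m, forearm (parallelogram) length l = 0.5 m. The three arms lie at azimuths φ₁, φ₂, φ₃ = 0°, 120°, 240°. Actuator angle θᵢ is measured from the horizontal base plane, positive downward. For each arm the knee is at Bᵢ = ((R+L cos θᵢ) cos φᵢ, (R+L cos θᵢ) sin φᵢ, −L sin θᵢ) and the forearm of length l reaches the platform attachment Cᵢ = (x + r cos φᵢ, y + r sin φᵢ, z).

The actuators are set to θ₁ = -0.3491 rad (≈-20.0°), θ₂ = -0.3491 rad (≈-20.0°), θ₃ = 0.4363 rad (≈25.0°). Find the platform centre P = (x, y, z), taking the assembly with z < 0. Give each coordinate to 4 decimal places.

(0.0533, 0.0922, -0.4124)

φ1=0.0°: virtual centre (0.2428, 0.0000, 0.0410), radius l
φ2=120.0°: virtual centre (-0.1214, 0.2102, 0.0410), radius l
O3 = (0.2388·cos240.0°, 0.2388·sin240.0°, -0.0507) = (-0.1194, -0.2068, -0.0507)
|O₂|²−|O₁|² = 0.0000;  |O₃|²−|O₁|² = -0.0010
plane₁₂: -0.7283x+0.4205y+0.0000z = 0.0000
det = 0.6057;  x = 0.0007+-0.1274z,  y = 0.0013+-0.2206z
sphere 1 gives Az²+Bz+C=0 with A=1.0649, B=-0.0210, C=-0.1897;  B²−4AC=0.8086;  roots -0.4124, 0.4321;  negative root z = -0.4124
x = 0.0533, y = 0.0922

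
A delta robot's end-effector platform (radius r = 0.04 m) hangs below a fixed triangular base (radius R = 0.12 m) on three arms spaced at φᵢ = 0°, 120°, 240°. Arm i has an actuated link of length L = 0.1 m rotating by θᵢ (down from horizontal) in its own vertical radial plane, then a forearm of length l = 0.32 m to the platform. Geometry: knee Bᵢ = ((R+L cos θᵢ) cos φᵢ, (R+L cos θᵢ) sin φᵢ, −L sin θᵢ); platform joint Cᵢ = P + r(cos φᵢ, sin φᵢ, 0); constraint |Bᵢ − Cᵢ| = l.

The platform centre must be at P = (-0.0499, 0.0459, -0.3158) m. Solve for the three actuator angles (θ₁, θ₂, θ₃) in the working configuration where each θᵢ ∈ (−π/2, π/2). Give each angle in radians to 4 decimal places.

arm 1 (φ=0.0°): x'=-0.0499, y'=0.0459
  e−x'=0.1299;  (l²−L²−(e−x')²−y'²−z²)/2L = -0.1316
  √(A²+B²)=0.3415;  θ1 = -1.1806+1.9663 ≈ 0.7857
φ2=120.0° → target in arm frame (0.0647, 0.0203)
  e−x'=0.0153;  (l²−L²−(e−x')²−y'²−z²)/2L = -0.0399
  √(A²+B²)=0.3162;  θ2 = -1.5224+1.6972 ≈ 0.1749
rotate P by −φ3: (-0.0148, -0.0662, -0.3158)
  A cos θ + B sin θ = C:  0.0948·cos θ + -0.3158·sin θ = -0.1035
  √(A²+B²)=0.3297;  θ3 = -1.2792+1.8900 ≈ 0.6108

θ₁ = 0.7857, θ₂ = 0.1749, θ₃ = 0.6108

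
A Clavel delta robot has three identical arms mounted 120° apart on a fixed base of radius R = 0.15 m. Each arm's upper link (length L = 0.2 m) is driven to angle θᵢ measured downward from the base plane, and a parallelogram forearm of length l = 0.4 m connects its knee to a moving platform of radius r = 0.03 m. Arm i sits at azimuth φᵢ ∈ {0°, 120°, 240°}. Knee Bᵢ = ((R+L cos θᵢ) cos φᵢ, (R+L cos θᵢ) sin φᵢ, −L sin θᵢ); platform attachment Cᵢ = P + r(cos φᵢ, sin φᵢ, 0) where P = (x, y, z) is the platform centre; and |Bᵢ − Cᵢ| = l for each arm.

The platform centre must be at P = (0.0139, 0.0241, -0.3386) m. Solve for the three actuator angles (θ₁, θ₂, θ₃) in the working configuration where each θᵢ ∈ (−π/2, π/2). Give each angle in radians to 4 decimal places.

arm 1 (φ=0.0°): x'=0.0139, y'=0.0241
  A cos θ + B sin θ = C:  0.1061·cos θ + -0.3386·sin θ = -0.0162
  γ=atan2(-0.3386,0.1061)=-1.2671;  ψ=arccos(-0.0457)=1.6165;  θ1=γ+ψ≈0.3494
arm 2 (φ=120.0°): x'=0.0139, y'=-0.0241
  A cos θ + B sin θ = C:  0.1061·cos θ + -0.3386·sin θ = -0.0162
  √(A²+B²)=0.3548;  θ2 = -1.2672+1.6165 ≈ 0.3493
rotate P by −φ3: (-0.0278, 0.0000, -0.3386)
  A cos θ + B sin θ = C:  0.1478·cos θ + -0.3386·sin θ = -0.0413
  γ=atan2(-0.3386,0.1478)=-1.1592;  ψ=arccos(-0.1117)=1.6827;  θ3=γ+ψ≈0.5235

θ₁ = 0.3494, θ₂ = 0.3493, θ₃ = 0.5235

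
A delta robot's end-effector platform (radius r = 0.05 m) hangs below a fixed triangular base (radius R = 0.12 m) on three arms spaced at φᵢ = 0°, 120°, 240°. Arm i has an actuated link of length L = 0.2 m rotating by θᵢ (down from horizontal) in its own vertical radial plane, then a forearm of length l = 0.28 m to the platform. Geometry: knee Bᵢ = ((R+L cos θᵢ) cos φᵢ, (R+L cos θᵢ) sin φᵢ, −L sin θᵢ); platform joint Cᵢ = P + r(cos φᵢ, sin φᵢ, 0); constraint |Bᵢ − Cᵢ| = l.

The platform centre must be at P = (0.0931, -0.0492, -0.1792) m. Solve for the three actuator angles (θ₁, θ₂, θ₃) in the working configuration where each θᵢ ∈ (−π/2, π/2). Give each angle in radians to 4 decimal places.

arm 1 (φ=0.0°): x'=0.0931, y'=-0.0492
  e−x'=-0.0231;  (l²−L²−(e−x')²−y'²−z²)/2L = 0.0083
  √(A²+B²)=0.1807;  θ1 = -1.6990+1.5247 ≈ -0.1743
arm 2 (φ=120.0°): x'=-0.0892, y'=-0.0560
  A=0.1592, B=-0.1792, C=(l²−L²−A²−y'²−z²)/(2L)=-0.0555
  γ=atan2(-0.1792,0.1592)=-0.8446;  ψ=arccos(-0.2314)=1.8043;  θ2=γ+ψ≈0.9597
φ3=240.0° → target in arm frame (-0.0039, 0.1052)
  e−x'=0.0739;  (l²−L²−(e−x')²−y'²−z²)/2L = -0.0256
  θ3 = atan2(B,A) + arccos(C/0.1939) = 0.5239

θ₁ = -0.1743, θ₂ = 0.9597, θ₃ = 0.5239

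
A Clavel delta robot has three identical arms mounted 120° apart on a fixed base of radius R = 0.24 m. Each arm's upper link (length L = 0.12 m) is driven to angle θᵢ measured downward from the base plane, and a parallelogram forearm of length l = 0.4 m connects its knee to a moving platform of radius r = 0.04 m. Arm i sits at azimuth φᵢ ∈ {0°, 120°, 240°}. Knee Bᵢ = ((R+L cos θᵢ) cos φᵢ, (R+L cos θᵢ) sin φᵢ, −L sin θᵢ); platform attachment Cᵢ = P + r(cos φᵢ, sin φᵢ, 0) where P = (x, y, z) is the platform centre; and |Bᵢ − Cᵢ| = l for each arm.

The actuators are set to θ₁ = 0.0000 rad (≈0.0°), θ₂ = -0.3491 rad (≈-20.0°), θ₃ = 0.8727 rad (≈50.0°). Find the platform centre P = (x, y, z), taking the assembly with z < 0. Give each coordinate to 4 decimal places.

S1 = (0.3200·cos0.0°, 0.3200·sin0.0°, 0.0000) = (0.3200, 0.0000, 0.0000)
φ2=120.0°: virtual centre (-0.1564, 0.2709, 0.0410), radius l
S3 = (0.2771·cos240.0°, 0.2771·sin240.0°, -0.0919) = (-0.1386, -0.2400, -0.0919)
subtract pairs → two planes through P
[-0.9528 0.5417 0.0821]·P = -0.0029;  [-0.9171 -0.4800 -0.1839]·P = -0.0171
det = 0.9542;  x = 0.0112+-0.0631z,  y = 0.0143+-0.2625z
sphere 1 gives Az²+Bz+C=0 with A=1.0729, B=0.0314, C=-0.0644;  B²−4AC=0.2775;  roots -0.2601, 0.2308;  negative root z = -0.2601
x = 0.0276, y = 0.0826

(0.0276, 0.0826, -0.2601)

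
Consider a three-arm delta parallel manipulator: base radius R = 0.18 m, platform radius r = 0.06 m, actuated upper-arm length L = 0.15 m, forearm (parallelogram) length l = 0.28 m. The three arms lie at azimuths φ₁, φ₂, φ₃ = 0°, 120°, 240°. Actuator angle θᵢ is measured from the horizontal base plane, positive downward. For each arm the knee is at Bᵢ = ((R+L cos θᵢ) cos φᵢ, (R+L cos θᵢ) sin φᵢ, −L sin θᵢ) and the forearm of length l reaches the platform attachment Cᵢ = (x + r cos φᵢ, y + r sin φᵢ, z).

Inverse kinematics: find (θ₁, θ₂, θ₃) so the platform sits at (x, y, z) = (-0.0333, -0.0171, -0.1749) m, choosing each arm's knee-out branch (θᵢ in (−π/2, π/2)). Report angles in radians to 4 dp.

rotate P by −φ1: (-0.0333, -0.0171, -0.1749)
  A cos θ + B sin θ = C:  0.1533·cos θ + -0.1749·sin θ = 0.0051
  √(A²+B²)=0.2326;  θ1 = -0.8511+1.5491 ≈ 0.6979
φ2=120.0° → target in arm frame (0.0018, 0.0374)
  e−x'=0.1182;  (l²−L²−(e−x')²−y'²−z²)/2L = 0.0332
  θ2 = atan2(B,A) + arccos(C/0.2111) = 0.4364
φ3=240.0° → target in arm frame (0.0315, -0.0203)
  A=0.0885, B=-0.1749, C=(l²−L²−A²−y'²−z²)/(2L)=0.0569
  γ=atan2(-0.1749,0.0885)=-1.1022;  ψ=arccos(0.2901)=1.2765;  θ3=γ+ψ≈0.1743

θ₁ = 0.6979, θ₂ = 0.4364, θ₃ = 0.1743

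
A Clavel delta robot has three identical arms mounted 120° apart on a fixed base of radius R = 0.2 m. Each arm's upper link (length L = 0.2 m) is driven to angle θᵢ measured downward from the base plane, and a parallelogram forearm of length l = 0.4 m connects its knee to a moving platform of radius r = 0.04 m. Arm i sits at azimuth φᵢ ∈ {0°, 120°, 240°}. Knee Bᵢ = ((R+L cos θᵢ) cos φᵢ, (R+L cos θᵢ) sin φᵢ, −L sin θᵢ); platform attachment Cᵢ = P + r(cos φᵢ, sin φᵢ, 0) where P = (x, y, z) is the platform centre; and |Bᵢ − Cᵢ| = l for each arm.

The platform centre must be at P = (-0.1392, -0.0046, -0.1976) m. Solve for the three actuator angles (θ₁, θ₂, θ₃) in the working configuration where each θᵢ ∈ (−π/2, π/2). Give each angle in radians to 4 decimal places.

θ₁ = 1.0470, θ₂ = -0.2622, θ₃ = -0.3489

φ1=0.0° → target in arm frame (-0.1392, -0.0046)
  e−x'=0.2992;  (l²−L²−(e−x')²−y'²−z²)/2L = -0.0215
  γ=atan2(-0.1976,0.2992)=-0.5837;  ψ=arccos(-0.0599)=1.6307;  θ1=γ+ψ≈1.0470
φ2=120.0° → target in arm frame (0.0656, 0.1229)
  A cos θ + B sin θ = C:  0.0944·cos θ + -0.1976·sin θ = 0.1424
  γ=atan2(-0.1976,0.0944)=-1.1252;  ψ=arccos(0.6502)=0.8629;  θ2=γ+ψ≈-0.2622
rotate P by −φ3: (0.0736, -0.1183, -0.1976)
  e−x'=0.0864;  (l²−L²−(e−x')²−y'²−z²)/2L = 0.1488
  √(A²+B²)=0.2157;  θ3 = -1.1585+0.8097 ≈ -0.3489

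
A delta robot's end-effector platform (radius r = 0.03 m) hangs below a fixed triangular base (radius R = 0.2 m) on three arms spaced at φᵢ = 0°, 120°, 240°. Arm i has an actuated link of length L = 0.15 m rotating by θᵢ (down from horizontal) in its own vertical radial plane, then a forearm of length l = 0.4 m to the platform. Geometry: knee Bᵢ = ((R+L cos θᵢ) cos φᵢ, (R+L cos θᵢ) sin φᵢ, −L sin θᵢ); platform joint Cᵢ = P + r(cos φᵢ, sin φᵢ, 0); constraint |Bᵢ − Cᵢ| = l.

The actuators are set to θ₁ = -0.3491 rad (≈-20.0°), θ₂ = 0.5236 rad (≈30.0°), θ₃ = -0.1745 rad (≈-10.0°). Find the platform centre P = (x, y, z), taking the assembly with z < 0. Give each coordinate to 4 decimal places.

(0.0405, -0.0515, -0.2389)

φ1=0.0°: virtual centre (0.3110, 0.0000, 0.0513), radius l
φ2=120.0°: virtual centre (-0.1500, 0.2597, -0.0750), radius l
centre 3 = (0.3177·cos240.0°, 0.3177·sin240.0°, 0.0260) = (-0.1589, -0.2752, 0.0260)
subtract pairs → two planes through P
plane₁₂: -0.9218x+0.5194y+-0.2526z = -0.0038
det = 0.9954;  x = 0.0009+-0.1660z,  y = -0.0057+0.1917z
sphere 1 gives Az²+Bz+C=0 with A=1.0643, B=-0.0018, C=-0.0612;  B²−4AC=0.2605;  roots -0.2389, 0.2406;  negative root z = -0.2389
x = 0.0405, y = -0.0515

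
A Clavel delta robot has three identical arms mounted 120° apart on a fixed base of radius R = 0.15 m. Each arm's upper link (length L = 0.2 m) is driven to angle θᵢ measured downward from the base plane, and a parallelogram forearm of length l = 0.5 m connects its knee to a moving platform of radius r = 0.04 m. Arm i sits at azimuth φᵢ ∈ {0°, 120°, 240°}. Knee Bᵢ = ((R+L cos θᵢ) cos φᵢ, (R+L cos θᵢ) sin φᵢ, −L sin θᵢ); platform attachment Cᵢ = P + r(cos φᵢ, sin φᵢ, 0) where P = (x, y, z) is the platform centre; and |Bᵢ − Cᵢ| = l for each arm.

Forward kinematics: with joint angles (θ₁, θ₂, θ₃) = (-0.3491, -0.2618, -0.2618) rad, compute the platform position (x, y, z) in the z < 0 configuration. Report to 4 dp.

O1 = (0.2979·cos0.0°, 0.2979·sin0.0°, 0.0684) = (0.2979, 0.0000, 0.0684)
O2 = (0.3032·cos120.0°, 0.3032·sin120.0°, 0.0518) = (-0.1516, 0.2626, 0.0518)
arm 3 at φ=240.0°: ρ3 = 0.3032;  O3 = (-0.1516, -0.2626, 0.0518)
eliminate P² terms by subtracting sphere 1 from 2 and 3
[-0.8991 0.5251 -0.0333]·P = 0.0012;  [-0.8991 -0.5251 -0.0333]·P = 0.0012
Cramer: x(z) = -0.0013-0.0370z;  y(z) = 0.0000+0.0000z
into |P−O₁|² = l²: 1.0014z² + -0.1147z + -0.1558 = 0;  Δ = 0.6371;  z = -0.3413 or 0.4558 → z<0 root = -0.3413
x = 0.0114, y = 0.0000

(0.0114, 0.0000, -0.3413)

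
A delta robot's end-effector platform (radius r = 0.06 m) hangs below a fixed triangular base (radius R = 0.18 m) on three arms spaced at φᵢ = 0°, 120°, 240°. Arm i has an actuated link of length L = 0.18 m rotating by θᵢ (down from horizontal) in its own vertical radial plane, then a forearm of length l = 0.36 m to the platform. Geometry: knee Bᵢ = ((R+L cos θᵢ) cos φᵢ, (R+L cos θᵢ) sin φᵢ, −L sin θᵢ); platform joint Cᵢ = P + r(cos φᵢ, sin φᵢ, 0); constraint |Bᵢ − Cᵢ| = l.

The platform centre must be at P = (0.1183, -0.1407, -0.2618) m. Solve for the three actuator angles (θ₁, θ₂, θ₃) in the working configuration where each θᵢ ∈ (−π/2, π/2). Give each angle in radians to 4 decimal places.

φ1=0.0° → target in arm frame (0.1183, -0.1407)
  A cos θ + B sin θ = C:  0.0017·cos θ + -0.2618·sin θ = 0.0246
  θ1 = atan2(B,A) + arccos(C/0.2618) = -0.0877
arm 2 (φ=120.0°): x'=-0.1810, y'=-0.0321
  e−x'=0.3010;  (l²−L²−(e−x')²−y'²−z²)/2L = -0.1749
  √(A²+B²)=0.3989;  θ2 = -0.7159+2.0247 ≈ 1.3088
rotate P by −φ3: (0.0627, 0.1728, -0.2618)
  A cos θ + B sin θ = C:  0.0573·cos θ + -0.2618·sin θ = -0.0125
  √(A²+B²)=0.2680;  θ3 = -1.3553+1.6173 ≈ 0.2620

θ₁ = -0.0877, θ₂ = 1.3088, θ₃ = 0.2620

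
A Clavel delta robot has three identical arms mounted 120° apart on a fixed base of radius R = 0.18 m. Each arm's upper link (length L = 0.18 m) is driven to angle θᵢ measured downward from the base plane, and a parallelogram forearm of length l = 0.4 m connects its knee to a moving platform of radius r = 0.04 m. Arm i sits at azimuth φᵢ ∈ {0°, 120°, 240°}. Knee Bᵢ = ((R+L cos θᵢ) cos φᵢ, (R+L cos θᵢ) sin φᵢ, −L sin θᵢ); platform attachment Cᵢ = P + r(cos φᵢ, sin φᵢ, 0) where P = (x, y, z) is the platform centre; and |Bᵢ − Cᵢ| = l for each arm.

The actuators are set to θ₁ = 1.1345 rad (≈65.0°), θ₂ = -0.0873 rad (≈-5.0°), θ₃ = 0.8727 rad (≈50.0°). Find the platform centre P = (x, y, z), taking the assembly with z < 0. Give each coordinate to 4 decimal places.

φ1=0.0°: virtual centre (0.2161, 0.0000, -0.1631), radius l
arm 2 at φ=120.0°: (R−r)+L cos θ2 = 0.3193;  O2 = (-0.1597, 0.2765, 0.0157)
arm 3 at φ=240.0°: (R−r)+L cos θ3 = 0.2557;  O3 = (-0.1278, -0.2214, -0.1379)
eliminate P² terms by subtracting sphere 1 from 2 and 3
[-0.7514 0.5531 0.3577]·P = 0.0289;  [-0.6878 -0.4429 0.0505]·P = 0.0111
det = 0.7132;  x = -0.0266+0.2613z,  y = 0.0162+-0.2917z
quadratic in z: (1.1534)z²+(0.1901)z+(-0.0743)=0, √Δ=0.6154 → z ∈ {-0.3492, 0.1844}; z = -0.3492 (taking z<0)
x = -0.1178, y = 0.1181

(-0.1178, 0.1181, -0.3492)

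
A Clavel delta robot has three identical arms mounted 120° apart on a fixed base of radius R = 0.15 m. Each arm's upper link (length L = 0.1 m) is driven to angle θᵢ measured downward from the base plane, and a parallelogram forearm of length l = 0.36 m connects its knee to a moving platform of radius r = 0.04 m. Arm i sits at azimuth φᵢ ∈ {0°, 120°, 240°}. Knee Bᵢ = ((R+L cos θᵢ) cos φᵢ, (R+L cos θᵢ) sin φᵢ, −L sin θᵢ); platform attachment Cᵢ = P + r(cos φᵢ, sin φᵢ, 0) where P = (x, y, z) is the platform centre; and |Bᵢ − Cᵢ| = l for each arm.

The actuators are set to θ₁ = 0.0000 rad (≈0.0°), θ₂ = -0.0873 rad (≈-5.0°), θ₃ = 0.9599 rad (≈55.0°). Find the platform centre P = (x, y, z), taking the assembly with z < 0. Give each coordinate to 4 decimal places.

φ1=0.0°: virtual centre (0.2100, 0.0000, 0.0000), radius l
arm 2 at φ=120.0°: e+L cos θ2 = 0.2096;  S2 = (-0.1048, 0.1815, 0.0087)
arm 3 at φ=240.0°: e+L cos θ3 = 0.1674;  S3 = (-0.0837, -0.1449, -0.0819)
|S₂|²−|S₁|² = -0.0001;  |S₃|²−|S₁|² = -0.0094
plane₁₂: -0.6296x+0.3631y+0.0174z = -0.0001
det = 0.3958;  x = 0.0087+-0.1375z,  y = 0.0148+-0.2865z
sphere 1 gives Az²+Bz+C=0 with A=1.1010, B=0.0469, C=-0.0888;  B²−4AC=0.3935;  roots -0.3062, 0.2636;  negative root z = -0.3062
x = 0.0508, y = 0.1025

(0.0508, 0.1025, -0.3062)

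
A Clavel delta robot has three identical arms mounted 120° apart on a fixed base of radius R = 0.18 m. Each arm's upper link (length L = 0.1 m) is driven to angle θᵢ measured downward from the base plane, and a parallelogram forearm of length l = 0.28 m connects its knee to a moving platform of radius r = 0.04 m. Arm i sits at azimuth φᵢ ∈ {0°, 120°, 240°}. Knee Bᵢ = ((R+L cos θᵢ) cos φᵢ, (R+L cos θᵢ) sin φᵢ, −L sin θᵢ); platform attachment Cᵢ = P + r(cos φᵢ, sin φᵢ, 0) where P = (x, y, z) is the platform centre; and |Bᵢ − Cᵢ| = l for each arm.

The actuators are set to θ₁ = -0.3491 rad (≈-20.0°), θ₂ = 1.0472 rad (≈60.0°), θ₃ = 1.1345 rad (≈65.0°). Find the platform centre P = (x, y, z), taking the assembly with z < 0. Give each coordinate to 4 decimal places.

φ1=0.0°: virtual centre (0.2340, 0.0000, 0.0342), radius l
φ2=120.0°: virtual centre (-0.0950, 0.1645, -0.0866), radius l
arm 3 at φ=240.0°: e+L cos θ3 = 0.1823;  S3 = (-0.0911, -0.1578, -0.0906)
|S₂|²−|S₁|² = -0.0123;  |S₃|²−|S₁|² = -0.0145
[-0.6579 0.3291 -0.2416]·P = -0.0123;  [-0.6502 -0.3157 -0.2497]·P = -0.0145
Cramer: x(z) = 0.0205-0.3757z;  y(z) = 0.0036-0.0170z
into |P−S₁|² = l²: 1.1415z² + 0.0919z + -0.0317 = 0;  Δ = 0.1530;  z = -0.2116 or 0.1311 → z<0 root = -0.2116
x = 0.1000, y = 0.0072

(0.1000, 0.0072, -0.2116)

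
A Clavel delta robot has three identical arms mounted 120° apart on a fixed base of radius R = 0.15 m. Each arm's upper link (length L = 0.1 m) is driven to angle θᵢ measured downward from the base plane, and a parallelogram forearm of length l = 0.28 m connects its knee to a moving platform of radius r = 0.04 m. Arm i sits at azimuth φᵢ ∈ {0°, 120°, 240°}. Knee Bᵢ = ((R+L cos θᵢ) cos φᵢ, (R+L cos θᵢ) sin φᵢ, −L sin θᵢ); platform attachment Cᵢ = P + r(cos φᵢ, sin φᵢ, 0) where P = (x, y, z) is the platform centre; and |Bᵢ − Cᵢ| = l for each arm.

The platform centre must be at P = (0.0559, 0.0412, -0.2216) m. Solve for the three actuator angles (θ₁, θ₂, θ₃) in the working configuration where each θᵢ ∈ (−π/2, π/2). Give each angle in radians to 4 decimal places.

rotate P by −φ1: (0.0559, 0.0412, -0.2216)
  e−x'=0.0541;  (l²−L²−(e−x')²−y'²−z²)/2L = 0.0733
  γ=atan2(-0.2216,0.0541)=-1.3313;  ψ=arccos(0.3215)=1.2434;  θ1=γ+ψ≈-0.0879
φ2=120.0° → target in arm frame (0.0077, -0.0690)
  A cos θ + B sin θ = C:  0.1023·cos θ + -0.2216·sin θ = 0.0204
  γ=atan2(-0.2216,0.1023)=-1.1384;  ψ=arccos(0.0834)=1.4873;  θ2=γ+ψ≈0.3489
φ3=240.0° → target in arm frame (-0.0636, 0.0278)
  A cos θ + B sin θ = C:  0.1736·cos θ + -0.2216·sin θ = -0.0581
  γ=atan2(-0.2216,0.1736)=-0.9062;  ψ=arccos(-0.2065)=1.7788;  θ3=γ+ψ≈0.8726

θ₁ = -0.0879, θ₂ = 0.3489, θ₃ = 0.8726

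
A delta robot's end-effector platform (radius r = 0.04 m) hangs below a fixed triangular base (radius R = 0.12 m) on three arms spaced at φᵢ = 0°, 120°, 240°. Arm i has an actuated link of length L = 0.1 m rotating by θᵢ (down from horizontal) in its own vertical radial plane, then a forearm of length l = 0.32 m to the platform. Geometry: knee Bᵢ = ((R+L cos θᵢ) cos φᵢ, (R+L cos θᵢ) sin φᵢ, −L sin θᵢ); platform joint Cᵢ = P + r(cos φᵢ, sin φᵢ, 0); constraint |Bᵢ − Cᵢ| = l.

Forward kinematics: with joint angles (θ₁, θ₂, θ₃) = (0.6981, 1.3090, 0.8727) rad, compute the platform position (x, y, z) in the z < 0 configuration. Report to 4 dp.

(0.0524, -0.0522, -0.3623)

S1 = (0.1566·cos0.0°, 0.1566·sin0.0°, -0.0643) = (0.1566, 0.0000, -0.0643)
φ2=120.0°: virtual centre (-0.0529, 0.0917, -0.0966), radius l
φ3=240.0°: virtual centre (-0.0721, -0.1249, -0.0766), radius l
eliminate P² terms by subtracting sphere 1 from 2 and 3
plane₁₂: -0.4191x+0.1834y+-0.0646z = -0.0081
det = 0.1886;  x = 0.0127+-0.1096z,  y = -0.0153+0.1020z
sphere 1 gives Az²+Bz+C=0 with A=1.0224, B=0.1570, C=-0.0773;  B²−4AC=0.3408;  roots -0.3623, 0.2087;  negative root z = -0.3623
x = 0.0524, y = -0.0522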